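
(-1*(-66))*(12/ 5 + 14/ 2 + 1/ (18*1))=624.07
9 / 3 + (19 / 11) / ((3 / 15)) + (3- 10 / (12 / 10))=208 / 33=6.30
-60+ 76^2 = 5716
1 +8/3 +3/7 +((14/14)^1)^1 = 107/21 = 5.10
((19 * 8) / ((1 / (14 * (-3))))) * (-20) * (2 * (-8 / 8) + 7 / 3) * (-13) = -553280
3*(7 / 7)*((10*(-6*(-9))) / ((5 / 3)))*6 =5832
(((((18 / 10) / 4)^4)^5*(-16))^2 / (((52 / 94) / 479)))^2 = 11073056039749821260228878283674004833832709933754922329766835483387824644283866863969 / 1246999899382765689241600000000000000000000000000000000000000000000000000000000000000000000000000000000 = 0.00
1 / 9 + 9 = 82 / 9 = 9.11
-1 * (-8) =8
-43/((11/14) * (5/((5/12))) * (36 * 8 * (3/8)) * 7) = -43/7128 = -0.01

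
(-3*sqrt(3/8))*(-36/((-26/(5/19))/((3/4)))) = -405*sqrt(6)/1976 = -0.50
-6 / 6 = -1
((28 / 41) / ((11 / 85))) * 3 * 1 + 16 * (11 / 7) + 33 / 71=9288457 / 224147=41.44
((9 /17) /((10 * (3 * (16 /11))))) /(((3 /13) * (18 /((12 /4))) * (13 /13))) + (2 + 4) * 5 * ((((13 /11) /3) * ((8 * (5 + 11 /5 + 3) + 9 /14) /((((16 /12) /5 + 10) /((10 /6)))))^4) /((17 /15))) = 10040626714820652624011 /30303856165376640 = 331331.65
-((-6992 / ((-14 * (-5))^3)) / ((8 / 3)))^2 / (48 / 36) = -5156163 / 117649000000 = -0.00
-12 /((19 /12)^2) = -1728 /361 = -4.79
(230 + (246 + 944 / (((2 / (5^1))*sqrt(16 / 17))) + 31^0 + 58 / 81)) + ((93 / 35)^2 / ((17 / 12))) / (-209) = 168408678547 / 352546425 + 590*sqrt(17) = 2910.32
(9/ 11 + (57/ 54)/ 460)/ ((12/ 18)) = 74729/ 60720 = 1.23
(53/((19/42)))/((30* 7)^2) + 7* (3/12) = 69931/39900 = 1.75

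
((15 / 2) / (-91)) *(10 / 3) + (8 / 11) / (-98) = -1977 / 7007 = -0.28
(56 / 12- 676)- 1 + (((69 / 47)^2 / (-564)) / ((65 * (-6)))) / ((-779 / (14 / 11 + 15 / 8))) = -7464881973056239 / 11102947901760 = -672.33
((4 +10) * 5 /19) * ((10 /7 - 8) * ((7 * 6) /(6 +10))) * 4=-4830 /19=-254.21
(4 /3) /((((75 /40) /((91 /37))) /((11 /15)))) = 32032 /24975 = 1.28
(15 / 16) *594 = 4455 / 8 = 556.88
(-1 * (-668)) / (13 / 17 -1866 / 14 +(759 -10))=79492 / 73361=1.08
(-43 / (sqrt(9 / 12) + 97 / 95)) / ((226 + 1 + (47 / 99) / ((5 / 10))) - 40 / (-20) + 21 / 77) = -3566205 / 5470598 + 3492675 * sqrt(3) / 10941196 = -0.10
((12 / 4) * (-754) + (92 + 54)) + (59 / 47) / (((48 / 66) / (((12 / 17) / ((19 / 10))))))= -32113261 / 15181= -2115.36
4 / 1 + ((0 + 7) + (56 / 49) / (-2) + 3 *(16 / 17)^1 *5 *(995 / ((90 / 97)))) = 5408563 / 357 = 15150.04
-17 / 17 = -1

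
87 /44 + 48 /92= 2.50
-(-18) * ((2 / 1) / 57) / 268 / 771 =1 / 327161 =0.00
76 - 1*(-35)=111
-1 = -1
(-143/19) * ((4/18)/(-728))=0.00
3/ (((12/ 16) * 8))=1/ 2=0.50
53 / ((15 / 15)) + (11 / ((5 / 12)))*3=661 / 5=132.20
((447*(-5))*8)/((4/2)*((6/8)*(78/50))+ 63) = -298000/1089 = -273.65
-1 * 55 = -55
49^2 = 2401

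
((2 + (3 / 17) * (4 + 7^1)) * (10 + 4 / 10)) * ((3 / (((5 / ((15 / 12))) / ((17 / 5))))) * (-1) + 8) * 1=94939 / 425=223.39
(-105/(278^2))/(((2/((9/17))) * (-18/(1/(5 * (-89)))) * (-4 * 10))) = 0.00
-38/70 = -19/35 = -0.54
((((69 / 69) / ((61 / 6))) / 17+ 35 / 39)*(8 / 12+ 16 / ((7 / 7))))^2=3335919602500 / 14720726241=226.61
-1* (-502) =502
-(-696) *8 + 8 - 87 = 5489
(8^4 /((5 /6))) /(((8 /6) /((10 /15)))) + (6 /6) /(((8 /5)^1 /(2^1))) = 49177 /20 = 2458.85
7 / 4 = 1.75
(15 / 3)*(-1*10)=-50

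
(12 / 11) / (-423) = -4 / 1551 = -0.00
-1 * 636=-636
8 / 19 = 0.42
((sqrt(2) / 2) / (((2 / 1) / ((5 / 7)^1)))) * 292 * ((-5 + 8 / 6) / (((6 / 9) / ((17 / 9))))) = -68255 * sqrt(2) / 126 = -766.09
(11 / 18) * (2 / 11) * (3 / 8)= 1 / 24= 0.04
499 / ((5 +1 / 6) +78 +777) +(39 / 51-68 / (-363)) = 48796849 / 31848531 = 1.53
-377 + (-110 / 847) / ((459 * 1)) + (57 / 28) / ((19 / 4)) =-13309174 / 35343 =-376.57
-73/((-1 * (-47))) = -73/47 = -1.55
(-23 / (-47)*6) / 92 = 3 / 94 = 0.03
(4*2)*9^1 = 72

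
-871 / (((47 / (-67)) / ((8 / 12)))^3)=2095716584 / 2803221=747.61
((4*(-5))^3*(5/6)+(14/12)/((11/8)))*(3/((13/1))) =-1538.27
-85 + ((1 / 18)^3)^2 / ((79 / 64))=-3568626314 / 41983839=-85.00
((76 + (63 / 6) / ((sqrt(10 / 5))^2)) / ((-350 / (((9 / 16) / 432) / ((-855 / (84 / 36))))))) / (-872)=-13 / 13742161920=-0.00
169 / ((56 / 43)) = 7267 / 56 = 129.77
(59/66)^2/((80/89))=309809/348480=0.89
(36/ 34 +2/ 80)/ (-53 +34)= -737/ 12920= -0.06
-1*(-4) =4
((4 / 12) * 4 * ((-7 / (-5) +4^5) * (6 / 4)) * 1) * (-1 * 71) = -728034 / 5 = -145606.80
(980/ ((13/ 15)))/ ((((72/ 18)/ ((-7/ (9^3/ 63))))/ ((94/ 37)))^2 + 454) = 38982996150/ 15885072593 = 2.45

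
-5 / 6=-0.83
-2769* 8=-22152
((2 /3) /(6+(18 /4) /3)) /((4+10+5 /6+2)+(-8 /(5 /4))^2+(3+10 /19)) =760 /524283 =0.00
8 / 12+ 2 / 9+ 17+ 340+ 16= 3365 / 9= 373.89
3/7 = 0.43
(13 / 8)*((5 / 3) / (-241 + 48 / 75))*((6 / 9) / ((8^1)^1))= -1625 / 1730592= -0.00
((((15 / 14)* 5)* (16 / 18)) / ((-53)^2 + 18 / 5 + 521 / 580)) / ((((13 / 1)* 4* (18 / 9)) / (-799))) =-5792750 / 445489317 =-0.01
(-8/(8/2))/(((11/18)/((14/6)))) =-84/11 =-7.64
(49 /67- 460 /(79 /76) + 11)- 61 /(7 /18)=-21773296 /37051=-587.66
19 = 19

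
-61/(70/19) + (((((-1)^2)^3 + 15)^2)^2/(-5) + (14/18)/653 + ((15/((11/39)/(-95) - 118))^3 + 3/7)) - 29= -452168026008304415455434811/34379311152931312335390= -13152.33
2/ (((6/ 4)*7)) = 4/ 21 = 0.19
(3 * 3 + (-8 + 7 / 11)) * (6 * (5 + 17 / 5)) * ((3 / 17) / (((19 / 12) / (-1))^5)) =-3386105856 / 2315152565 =-1.46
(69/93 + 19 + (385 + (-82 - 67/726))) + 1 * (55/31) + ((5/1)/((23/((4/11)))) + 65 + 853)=643166713/517638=1242.50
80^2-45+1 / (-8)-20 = 50679 / 8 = 6334.88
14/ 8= 7/ 4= 1.75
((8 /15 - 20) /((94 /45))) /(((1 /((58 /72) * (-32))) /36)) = 406464 /47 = 8648.17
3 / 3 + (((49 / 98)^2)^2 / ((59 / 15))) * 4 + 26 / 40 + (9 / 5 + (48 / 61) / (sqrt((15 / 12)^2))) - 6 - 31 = -1182521 / 35990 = -32.86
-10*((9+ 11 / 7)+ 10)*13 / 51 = -6240 / 119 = -52.44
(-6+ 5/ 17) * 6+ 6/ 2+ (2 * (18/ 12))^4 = 846/ 17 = 49.76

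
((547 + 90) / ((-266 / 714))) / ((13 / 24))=-59976 / 19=-3156.63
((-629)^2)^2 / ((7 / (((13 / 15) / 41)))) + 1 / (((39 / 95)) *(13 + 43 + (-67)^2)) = 24046571783167366 / 50872185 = 472686042.15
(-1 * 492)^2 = 242064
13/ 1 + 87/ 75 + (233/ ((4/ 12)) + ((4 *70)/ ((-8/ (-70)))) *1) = 79079/ 25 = 3163.16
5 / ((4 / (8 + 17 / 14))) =645 / 56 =11.52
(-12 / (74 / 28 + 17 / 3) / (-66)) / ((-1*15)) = -28 / 19195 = -0.00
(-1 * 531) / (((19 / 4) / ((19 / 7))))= -2124 / 7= -303.43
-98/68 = -49/34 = -1.44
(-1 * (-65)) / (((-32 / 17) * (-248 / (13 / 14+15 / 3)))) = 91715 / 111104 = 0.83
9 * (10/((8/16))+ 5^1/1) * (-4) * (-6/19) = 5400/19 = 284.21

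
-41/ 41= -1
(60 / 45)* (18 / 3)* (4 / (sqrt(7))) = 32* sqrt(7) / 7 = 12.09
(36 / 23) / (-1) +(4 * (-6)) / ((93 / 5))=-2036 / 713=-2.86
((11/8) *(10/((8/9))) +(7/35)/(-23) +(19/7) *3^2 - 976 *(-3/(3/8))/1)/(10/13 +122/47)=123520744321/52962560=2332.23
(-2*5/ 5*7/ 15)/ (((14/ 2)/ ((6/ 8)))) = -1/ 10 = -0.10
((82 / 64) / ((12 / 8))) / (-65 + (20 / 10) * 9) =-41 / 2256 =-0.02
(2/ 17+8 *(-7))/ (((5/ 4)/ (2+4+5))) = -8360/ 17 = -491.76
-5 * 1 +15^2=220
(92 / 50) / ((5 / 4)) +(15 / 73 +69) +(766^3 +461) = 4101282602557 / 9125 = 449455627.68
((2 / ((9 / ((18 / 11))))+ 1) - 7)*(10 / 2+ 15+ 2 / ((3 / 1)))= -3844 / 33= -116.48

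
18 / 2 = 9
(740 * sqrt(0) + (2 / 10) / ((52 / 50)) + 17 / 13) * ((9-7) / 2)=3 / 2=1.50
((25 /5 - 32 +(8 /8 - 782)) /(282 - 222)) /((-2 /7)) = 707 /15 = 47.13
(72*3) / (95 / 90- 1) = 3888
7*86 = 602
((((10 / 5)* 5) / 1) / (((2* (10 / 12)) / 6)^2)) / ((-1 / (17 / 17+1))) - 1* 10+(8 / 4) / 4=-2687 / 10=-268.70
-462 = -462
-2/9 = -0.22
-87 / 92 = -0.95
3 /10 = 0.30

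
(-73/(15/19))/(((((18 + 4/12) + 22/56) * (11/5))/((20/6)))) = -388360/51909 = -7.48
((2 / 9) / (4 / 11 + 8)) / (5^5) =11 / 1293750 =0.00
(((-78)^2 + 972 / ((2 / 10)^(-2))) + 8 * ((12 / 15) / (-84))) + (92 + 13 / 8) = 26109001 / 4200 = 6216.43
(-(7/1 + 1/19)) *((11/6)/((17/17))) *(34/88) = -1139/228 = -5.00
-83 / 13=-6.38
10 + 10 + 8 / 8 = 21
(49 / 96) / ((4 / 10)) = 245 / 192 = 1.28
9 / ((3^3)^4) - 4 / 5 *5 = -236195 / 59049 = -4.00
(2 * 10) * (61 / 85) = 244 / 17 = 14.35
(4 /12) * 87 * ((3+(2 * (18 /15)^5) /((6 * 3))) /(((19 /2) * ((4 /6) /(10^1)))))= 1781586 /11875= 150.03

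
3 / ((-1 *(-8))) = 3 / 8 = 0.38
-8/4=-2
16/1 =16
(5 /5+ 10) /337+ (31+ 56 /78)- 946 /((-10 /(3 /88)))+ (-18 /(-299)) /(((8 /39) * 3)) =424092311 /12091560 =35.07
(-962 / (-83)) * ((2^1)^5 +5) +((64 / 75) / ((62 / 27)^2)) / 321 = 91500713518 / 213366025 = 428.84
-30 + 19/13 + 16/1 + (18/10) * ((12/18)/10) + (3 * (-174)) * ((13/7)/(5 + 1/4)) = -3138364/15925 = -197.07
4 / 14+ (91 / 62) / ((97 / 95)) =72543 / 42098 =1.72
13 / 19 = 0.68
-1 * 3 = -3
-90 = -90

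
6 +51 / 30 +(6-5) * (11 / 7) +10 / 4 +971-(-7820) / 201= 7187497 / 7035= 1021.68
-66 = -66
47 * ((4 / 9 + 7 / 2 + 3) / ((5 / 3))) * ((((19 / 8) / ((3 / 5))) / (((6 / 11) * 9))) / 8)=19.74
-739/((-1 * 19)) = 739/19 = 38.89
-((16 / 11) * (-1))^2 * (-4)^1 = 1024 / 121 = 8.46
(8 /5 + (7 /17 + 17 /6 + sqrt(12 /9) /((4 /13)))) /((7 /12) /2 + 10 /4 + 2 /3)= 52*sqrt(3) /83 + 9884 /7055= 2.49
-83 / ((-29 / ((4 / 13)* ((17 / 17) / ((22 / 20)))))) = 3320 / 4147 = 0.80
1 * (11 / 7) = 11 / 7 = 1.57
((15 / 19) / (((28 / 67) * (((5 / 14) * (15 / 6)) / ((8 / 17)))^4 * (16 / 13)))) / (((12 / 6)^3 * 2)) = 917769216 / 123976484375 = 0.01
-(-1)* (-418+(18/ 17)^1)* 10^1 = -70880/ 17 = -4169.41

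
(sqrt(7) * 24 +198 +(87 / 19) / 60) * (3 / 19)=72 * sqrt(7) / 19 +225807 / 7220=41.30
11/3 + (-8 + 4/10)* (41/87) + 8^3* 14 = 3118117/435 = 7168.09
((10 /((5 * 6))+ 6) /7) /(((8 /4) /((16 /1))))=152 /21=7.24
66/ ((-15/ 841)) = -18502/ 5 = -3700.40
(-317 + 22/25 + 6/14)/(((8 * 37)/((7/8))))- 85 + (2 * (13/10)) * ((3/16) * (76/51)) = -42876031/503200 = -85.21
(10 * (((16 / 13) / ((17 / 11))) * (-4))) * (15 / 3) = -35200 / 221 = -159.28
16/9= 1.78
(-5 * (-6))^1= 30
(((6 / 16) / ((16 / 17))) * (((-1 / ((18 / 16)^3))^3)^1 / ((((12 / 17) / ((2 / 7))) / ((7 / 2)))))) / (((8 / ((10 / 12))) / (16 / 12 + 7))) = -591872000 / 3486784401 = -0.17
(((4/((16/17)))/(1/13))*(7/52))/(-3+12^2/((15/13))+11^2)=595/19424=0.03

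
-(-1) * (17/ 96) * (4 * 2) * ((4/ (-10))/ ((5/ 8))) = -68/ 75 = -0.91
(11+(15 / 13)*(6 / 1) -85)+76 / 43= -36508 / 559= -65.31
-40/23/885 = -8/4071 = -0.00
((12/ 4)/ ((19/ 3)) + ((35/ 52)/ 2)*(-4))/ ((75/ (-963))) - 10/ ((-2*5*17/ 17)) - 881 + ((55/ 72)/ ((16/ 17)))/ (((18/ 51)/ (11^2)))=-25205320319/ 42681600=-590.54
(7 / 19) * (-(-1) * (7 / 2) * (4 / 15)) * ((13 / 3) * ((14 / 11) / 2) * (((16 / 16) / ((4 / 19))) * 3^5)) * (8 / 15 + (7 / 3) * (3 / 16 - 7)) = -147962997 / 8800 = -16813.98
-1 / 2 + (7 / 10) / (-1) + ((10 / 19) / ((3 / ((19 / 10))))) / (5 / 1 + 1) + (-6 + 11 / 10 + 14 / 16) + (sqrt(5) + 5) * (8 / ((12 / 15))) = 10 * sqrt(5) + 16139 / 360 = 67.19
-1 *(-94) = 94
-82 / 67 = -1.22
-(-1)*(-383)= -383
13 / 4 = 3.25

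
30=30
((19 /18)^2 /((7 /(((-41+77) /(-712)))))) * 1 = -361 /44856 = -0.01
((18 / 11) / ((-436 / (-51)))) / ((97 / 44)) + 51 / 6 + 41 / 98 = 4665383 / 518077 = 9.01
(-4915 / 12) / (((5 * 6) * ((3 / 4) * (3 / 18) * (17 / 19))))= -18677 / 153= -122.07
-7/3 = -2.33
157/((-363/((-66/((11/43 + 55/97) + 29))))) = 1309694/1368301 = 0.96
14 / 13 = 1.08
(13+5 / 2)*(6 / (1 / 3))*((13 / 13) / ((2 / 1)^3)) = 279 / 8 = 34.88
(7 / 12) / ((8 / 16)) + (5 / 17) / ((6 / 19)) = 107 / 51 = 2.10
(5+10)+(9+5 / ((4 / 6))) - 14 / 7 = 59 / 2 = 29.50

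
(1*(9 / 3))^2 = 9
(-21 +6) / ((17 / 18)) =-270 / 17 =-15.88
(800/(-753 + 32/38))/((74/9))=-68400/528767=-0.13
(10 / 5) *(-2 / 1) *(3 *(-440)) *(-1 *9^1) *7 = -332640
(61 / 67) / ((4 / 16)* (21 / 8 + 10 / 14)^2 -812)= -765184 / 680100853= -0.00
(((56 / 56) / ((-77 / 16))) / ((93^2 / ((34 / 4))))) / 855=-136 / 569406915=-0.00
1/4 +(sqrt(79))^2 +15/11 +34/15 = 54701/660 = 82.88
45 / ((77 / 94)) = 4230 / 77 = 54.94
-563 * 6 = -3378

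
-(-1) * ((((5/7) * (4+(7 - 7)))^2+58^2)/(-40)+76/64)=-325817/3920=-83.12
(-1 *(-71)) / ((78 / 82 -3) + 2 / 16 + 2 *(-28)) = -23288 / 18999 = -1.23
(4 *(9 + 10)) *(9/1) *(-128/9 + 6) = -5624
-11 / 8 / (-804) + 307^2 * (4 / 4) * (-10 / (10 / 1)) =-94249.00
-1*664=-664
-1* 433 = -433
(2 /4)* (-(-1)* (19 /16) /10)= 19 /320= 0.06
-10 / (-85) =2 / 17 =0.12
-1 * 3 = -3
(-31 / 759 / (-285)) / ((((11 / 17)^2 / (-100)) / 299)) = -2329340 / 227601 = -10.23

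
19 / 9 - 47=-404 / 9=-44.89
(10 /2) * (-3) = -15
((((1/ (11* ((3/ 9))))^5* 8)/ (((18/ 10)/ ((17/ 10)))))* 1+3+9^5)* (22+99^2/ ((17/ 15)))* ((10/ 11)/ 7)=1274296551537120/ 19165069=66490579.89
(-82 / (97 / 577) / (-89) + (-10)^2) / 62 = 1.70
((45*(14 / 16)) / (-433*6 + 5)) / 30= -0.00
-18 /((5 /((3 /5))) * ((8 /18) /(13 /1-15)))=243 /25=9.72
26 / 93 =0.28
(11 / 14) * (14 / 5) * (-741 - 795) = -3379.20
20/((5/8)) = 32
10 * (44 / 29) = 440 / 29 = 15.17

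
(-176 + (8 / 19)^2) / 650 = -31736 / 117325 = -0.27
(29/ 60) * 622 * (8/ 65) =36076/ 975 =37.00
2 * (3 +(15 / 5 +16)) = 44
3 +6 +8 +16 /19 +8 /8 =358 /19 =18.84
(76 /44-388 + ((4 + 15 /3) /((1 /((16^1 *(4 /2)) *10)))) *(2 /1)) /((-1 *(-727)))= 59111 /7997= 7.39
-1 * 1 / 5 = -1 / 5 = -0.20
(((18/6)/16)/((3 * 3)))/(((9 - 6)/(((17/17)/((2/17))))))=17/288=0.06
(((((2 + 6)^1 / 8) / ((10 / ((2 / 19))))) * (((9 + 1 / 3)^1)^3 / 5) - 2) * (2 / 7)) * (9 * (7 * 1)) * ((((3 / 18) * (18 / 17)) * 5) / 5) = -7396 / 8075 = -0.92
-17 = -17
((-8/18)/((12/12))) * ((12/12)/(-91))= 0.00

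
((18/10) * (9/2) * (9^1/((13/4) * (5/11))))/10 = 8019/1625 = 4.93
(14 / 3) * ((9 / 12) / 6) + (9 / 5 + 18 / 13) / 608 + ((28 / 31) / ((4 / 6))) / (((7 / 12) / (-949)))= -8098804469 / 3675360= -2203.54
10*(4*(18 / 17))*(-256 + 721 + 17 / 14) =2349720 / 119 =19745.55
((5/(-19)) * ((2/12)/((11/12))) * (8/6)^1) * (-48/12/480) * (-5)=-5/1881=-0.00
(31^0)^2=1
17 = 17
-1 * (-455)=455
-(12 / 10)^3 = -216 / 125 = -1.73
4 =4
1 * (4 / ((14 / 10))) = 20 / 7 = 2.86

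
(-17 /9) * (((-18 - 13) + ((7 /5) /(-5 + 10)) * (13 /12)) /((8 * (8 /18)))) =156553 /9600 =16.31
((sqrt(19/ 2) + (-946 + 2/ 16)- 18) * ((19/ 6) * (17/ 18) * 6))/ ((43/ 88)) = -27397183/ 774 + 7106 * sqrt(38)/ 387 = -35283.69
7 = 7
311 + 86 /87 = 27143 /87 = 311.99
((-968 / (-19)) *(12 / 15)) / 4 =968 / 95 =10.19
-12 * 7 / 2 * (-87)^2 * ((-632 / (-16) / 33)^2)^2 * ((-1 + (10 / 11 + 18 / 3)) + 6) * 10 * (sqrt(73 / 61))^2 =-93001949.92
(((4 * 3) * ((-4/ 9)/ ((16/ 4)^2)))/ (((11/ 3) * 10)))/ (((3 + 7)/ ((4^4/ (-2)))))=32/ 275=0.12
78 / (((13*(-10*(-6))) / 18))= 9 / 5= 1.80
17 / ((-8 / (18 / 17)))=-2.25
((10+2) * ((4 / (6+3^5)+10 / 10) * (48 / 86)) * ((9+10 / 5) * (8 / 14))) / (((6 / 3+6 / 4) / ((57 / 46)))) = 2648448 / 174881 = 15.14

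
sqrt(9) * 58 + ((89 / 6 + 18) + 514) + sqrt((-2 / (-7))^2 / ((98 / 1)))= sqrt(2) / 49 + 4325 / 6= 720.86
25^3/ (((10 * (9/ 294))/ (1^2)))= 153125/ 3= 51041.67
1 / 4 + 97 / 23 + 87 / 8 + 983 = 183695 / 184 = 998.34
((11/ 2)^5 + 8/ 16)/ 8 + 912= 394539/ 256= 1541.17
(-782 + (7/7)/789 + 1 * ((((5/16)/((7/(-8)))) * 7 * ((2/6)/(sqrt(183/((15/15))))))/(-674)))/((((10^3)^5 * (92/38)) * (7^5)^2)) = -11722943/10252156687206000000000000000 + 19 * sqrt(183)/1923226631351121600000000000000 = -0.00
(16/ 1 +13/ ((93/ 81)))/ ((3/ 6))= 1694/ 31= 54.65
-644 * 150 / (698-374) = -8050 / 27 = -298.15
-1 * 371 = -371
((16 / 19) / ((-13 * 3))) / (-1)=16 / 741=0.02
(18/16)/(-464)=-9/3712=-0.00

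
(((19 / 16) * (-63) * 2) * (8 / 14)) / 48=-57 / 32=-1.78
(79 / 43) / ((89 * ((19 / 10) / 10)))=7900 / 72713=0.11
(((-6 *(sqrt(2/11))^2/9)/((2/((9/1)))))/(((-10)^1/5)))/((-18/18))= -3/11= -0.27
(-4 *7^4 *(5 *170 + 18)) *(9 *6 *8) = -3601269504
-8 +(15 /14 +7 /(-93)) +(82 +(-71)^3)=-465902477 /1302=-357836.00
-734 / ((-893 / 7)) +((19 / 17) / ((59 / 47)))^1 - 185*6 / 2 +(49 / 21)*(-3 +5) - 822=-3669657854 / 2687037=-1365.69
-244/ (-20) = 61/ 5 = 12.20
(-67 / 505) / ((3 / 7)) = -469 / 1515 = -0.31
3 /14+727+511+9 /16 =138743 /112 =1238.78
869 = 869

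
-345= -345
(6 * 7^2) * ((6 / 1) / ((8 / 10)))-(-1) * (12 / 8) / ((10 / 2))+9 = 22143 / 10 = 2214.30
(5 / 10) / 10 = 1 / 20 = 0.05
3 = 3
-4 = -4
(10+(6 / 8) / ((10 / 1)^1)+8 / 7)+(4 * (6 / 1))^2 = 164421 / 280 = 587.22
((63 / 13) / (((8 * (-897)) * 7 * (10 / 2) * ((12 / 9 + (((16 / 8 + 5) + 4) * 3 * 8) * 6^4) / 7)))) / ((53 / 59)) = -0.00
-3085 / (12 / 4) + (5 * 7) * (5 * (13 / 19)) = -51790 / 57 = -908.60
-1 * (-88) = 88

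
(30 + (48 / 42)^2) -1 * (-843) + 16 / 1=43625 / 49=890.31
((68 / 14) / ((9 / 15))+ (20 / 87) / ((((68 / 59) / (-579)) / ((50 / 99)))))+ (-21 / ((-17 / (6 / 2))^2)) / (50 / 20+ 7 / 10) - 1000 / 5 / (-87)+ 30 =-1685440465 / 92928528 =-18.14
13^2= 169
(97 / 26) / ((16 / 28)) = 679 / 104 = 6.53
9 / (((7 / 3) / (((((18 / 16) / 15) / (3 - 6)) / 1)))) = -27 / 280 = -0.10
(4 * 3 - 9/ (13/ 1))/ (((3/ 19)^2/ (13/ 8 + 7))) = 406847/ 104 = 3911.99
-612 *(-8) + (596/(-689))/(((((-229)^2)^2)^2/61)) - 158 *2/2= 24688695142109748759455646/5210784116105898851729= 4738.00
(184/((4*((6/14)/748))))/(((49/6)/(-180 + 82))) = -963424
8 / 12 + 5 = 17 / 3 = 5.67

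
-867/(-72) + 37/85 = 25453/2040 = 12.48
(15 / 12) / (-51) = -5 / 204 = -0.02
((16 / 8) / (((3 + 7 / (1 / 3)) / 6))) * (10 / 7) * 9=45 / 7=6.43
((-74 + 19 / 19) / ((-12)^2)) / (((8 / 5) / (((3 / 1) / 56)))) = -365 / 21504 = -0.02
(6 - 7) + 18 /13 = 0.38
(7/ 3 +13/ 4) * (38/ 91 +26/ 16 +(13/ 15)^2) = 30659669/ 1965600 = 15.60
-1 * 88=-88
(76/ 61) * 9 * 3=2052/ 61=33.64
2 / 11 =0.18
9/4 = 2.25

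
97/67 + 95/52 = 11409/3484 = 3.27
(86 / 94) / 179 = 43 / 8413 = 0.01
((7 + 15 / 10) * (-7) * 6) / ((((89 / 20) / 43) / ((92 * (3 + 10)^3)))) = -62056110480 / 89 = -697259668.31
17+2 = 19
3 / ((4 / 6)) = 9 / 2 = 4.50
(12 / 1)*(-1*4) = -48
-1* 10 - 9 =-19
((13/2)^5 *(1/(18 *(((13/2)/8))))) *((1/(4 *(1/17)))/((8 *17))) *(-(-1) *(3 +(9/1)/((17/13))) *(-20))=-999635/204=-4900.17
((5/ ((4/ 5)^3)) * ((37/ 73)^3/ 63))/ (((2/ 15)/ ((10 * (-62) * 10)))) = -122675234375/ 130709712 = -938.53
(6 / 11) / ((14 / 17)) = 51 / 77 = 0.66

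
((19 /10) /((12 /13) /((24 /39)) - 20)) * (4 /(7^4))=-76 /444185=-0.00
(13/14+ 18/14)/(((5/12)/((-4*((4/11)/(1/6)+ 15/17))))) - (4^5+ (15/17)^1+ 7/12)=-85655819/78540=-1090.60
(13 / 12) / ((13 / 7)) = 7 / 12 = 0.58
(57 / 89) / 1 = 0.64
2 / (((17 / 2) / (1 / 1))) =4 / 17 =0.24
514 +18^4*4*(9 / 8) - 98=472808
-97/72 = -1.35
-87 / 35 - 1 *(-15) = 438 / 35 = 12.51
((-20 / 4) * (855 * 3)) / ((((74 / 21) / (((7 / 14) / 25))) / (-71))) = 764883 / 148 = 5168.13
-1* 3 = -3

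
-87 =-87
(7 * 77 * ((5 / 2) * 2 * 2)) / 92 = 2695 / 46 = 58.59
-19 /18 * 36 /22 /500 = -19 /5500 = -0.00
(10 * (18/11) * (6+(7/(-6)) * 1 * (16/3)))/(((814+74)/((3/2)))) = -0.01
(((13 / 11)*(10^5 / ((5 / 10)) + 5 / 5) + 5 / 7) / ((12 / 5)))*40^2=36400292000 / 231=157577021.65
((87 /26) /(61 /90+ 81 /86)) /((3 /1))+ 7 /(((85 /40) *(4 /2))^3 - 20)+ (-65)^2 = 178710416761 /42290196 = 4225.81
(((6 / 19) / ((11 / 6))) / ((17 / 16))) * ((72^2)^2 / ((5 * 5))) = 15479341056 / 88825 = 174267.84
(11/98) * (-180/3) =-330/49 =-6.73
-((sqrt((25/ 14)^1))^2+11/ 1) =-179/ 14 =-12.79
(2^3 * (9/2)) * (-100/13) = -3600/13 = -276.92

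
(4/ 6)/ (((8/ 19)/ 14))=133/ 6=22.17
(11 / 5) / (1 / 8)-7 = 53 / 5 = 10.60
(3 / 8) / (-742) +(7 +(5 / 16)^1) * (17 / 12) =245961 / 23744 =10.36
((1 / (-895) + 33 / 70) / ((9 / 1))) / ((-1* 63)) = -5893 / 7104510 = -0.00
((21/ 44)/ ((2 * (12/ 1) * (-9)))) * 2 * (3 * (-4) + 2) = 35/ 792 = 0.04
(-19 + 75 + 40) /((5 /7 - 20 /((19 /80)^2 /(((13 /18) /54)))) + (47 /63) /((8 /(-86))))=-33685632 /4227461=-7.97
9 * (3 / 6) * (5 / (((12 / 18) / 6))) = 405 / 2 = 202.50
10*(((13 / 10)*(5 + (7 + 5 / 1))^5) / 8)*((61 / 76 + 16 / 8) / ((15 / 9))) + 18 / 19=11794754979 / 3040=3879853.61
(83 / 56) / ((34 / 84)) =249 / 68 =3.66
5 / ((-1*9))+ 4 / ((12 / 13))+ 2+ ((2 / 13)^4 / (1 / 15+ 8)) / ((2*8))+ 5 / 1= 335220592 / 31102929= 10.78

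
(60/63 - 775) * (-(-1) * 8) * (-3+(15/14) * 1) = 585180/49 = 11942.45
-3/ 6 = -1/ 2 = -0.50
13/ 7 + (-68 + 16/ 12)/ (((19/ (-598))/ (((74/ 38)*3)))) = 30981093/ 2527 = 12260.03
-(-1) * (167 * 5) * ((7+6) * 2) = 21710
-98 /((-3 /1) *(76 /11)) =539 /114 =4.73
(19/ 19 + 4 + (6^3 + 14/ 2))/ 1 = 228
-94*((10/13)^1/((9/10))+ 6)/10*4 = -150776/585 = -257.74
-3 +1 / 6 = -17 / 6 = -2.83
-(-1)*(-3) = -3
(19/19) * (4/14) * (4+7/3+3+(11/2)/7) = 425/147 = 2.89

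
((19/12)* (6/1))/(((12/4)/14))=133/3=44.33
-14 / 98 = -1 / 7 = -0.14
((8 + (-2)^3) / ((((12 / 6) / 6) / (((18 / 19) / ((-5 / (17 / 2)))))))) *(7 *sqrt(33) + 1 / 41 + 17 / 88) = 0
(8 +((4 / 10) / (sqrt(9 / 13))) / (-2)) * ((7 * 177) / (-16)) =-600.89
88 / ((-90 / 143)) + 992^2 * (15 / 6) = 110700908 / 45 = 2460020.18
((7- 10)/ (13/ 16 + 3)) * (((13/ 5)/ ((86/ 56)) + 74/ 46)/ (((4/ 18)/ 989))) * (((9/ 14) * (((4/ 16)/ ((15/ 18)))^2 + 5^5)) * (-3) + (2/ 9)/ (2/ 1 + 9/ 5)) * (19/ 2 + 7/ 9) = 871618233177247/ 1216950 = 716231754.12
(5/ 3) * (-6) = -10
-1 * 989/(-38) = 989/38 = 26.03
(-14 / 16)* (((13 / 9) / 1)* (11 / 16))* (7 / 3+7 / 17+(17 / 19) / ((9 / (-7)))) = -5962957 / 3348864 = -1.78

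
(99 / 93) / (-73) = -33 / 2263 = -0.01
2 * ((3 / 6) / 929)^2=0.00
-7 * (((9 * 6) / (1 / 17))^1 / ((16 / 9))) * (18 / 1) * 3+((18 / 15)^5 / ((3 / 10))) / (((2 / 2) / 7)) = -487829223 / 2500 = -195131.69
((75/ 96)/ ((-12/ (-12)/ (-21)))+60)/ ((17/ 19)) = 26505/ 544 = 48.72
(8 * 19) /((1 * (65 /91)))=1064 /5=212.80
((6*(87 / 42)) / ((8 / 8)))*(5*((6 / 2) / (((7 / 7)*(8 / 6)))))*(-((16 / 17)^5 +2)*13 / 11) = -14135322825 / 31236854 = -452.52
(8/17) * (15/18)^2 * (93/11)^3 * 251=1121631150/22627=49570.48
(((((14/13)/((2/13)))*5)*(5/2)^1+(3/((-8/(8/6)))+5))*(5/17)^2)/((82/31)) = 35650/11849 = 3.01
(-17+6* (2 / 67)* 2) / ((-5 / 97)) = 21631 / 67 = 322.85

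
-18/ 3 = -6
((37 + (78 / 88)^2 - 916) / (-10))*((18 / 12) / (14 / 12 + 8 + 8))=15302007 / 1994080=7.67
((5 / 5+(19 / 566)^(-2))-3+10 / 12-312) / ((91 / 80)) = 49752680 / 98553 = 504.83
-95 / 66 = -1.44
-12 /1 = -12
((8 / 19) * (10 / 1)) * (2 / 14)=80 / 133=0.60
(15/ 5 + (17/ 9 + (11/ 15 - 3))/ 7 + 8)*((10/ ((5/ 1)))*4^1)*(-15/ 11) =-27584/ 231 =-119.41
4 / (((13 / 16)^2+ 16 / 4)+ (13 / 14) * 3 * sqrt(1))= 7168 / 13343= 0.54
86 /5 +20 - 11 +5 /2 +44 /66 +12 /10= 917 /30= 30.57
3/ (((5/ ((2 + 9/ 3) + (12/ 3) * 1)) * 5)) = 27/ 25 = 1.08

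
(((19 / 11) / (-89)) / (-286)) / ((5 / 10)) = 19 / 139997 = 0.00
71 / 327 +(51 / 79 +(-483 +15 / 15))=-481.14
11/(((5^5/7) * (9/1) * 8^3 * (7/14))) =77/7200000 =0.00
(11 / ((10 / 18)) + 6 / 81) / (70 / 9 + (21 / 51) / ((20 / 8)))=45611 / 18228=2.50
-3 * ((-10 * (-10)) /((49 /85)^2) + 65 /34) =-74163195 /81634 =-908.48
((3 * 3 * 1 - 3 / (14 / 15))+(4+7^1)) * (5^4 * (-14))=-146875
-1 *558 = -558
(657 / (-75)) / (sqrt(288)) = -73 *sqrt(2) / 200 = -0.52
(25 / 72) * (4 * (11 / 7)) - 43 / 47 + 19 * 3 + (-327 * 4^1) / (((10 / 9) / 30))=-208796291 / 5922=-35257.73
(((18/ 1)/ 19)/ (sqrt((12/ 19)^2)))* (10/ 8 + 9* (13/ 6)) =249/ 8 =31.12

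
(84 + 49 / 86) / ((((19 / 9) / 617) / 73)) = 2948248737 / 1634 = 1804313.79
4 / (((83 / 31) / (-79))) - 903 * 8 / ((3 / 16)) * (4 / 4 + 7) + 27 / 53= -1356394323 / 4399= -308341.51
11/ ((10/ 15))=33/ 2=16.50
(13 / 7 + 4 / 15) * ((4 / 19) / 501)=892 / 999495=0.00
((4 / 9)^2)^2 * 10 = 2560 / 6561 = 0.39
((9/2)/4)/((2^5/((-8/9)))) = -1/32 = -0.03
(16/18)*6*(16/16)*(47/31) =752/93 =8.09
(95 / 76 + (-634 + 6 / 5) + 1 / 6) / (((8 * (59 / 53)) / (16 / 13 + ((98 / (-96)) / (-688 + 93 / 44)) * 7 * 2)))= -5915443671167 / 66664203840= -88.73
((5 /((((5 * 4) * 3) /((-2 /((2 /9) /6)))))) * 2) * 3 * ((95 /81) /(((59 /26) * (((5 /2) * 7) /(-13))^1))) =12844 /1239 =10.37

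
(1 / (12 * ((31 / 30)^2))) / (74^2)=75 / 5262436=0.00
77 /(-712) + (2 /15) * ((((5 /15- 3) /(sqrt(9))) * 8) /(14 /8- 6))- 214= -349496731 /1634040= -213.89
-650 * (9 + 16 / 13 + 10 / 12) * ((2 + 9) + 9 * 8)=-1790725 / 3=-596908.33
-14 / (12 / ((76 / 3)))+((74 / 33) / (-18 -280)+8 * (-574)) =-68172677 / 14751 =-4621.56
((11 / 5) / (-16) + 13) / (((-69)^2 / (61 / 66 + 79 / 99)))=10633 / 2285280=0.00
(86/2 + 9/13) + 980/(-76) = 7607/247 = 30.80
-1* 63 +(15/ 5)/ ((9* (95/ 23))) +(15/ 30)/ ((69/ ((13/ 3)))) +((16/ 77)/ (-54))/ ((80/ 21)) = -13603814/ 216315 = -62.89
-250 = -250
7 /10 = 0.70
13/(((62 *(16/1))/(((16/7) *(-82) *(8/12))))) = -1066/651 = -1.64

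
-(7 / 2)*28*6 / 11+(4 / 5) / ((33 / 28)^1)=-8708 / 165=-52.78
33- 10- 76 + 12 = -41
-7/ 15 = -0.47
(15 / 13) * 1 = 15 / 13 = 1.15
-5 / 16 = -0.31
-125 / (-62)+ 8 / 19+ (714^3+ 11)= 428785353061 / 1178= 363994357.44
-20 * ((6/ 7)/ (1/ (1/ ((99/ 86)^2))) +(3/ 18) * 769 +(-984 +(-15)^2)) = 288234710/ 22869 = 12603.73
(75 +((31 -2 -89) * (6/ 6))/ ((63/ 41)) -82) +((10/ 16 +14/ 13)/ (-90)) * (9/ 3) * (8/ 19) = -2389729/ 51870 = -46.07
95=95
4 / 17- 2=-30 / 17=-1.76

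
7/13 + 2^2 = 59/13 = 4.54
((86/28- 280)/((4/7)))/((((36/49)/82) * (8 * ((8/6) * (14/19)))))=-21141281/3072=-6881.93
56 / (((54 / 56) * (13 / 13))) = 1568 / 27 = 58.07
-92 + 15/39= -91.62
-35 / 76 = -0.46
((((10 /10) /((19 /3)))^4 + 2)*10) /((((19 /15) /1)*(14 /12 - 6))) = -234650700 /71806871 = -3.27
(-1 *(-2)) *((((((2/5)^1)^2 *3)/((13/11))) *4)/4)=264/325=0.81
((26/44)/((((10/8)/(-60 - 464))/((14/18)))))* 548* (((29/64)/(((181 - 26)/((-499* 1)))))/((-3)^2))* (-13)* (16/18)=-1228952627084/6214725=-197748.51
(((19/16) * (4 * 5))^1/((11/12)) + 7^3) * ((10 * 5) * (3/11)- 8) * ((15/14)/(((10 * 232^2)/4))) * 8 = 188697/1424654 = 0.13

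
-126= -126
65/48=1.35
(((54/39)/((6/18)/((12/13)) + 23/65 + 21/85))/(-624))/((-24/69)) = 52785/7959952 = 0.01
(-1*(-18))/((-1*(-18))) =1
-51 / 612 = -1 / 12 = -0.08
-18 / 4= -9 / 2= -4.50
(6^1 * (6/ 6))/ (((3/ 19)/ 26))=988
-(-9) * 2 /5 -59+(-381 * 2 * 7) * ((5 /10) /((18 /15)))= -22779 /10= -2277.90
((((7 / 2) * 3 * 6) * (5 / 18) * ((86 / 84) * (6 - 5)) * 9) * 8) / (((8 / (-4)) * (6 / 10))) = -1075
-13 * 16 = -208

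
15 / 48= 5 / 16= 0.31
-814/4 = -407/2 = -203.50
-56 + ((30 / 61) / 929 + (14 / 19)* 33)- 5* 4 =-55648388 / 1076711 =-51.68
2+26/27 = 2.96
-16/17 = -0.94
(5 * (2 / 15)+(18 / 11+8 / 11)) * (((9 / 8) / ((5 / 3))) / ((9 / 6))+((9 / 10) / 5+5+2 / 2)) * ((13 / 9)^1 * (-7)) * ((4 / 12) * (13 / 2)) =-261443 / 594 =-440.14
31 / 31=1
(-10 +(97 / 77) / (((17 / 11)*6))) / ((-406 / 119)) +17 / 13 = 132971 / 31668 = 4.20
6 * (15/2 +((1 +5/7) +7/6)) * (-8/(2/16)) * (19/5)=-530176/35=-15147.89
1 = 1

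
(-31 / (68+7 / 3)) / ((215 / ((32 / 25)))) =-2976 / 1134125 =-0.00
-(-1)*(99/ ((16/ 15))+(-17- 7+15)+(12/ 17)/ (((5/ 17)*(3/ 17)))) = 7793/ 80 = 97.41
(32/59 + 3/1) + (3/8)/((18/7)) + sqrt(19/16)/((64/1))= sqrt(19)/256 + 10445/2832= 3.71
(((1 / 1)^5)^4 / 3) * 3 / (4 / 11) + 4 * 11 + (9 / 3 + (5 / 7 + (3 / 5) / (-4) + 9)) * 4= 13581 / 140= 97.01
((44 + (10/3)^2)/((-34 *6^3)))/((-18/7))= 217/74358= 0.00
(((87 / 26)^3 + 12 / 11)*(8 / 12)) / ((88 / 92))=57150745 / 2126696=26.87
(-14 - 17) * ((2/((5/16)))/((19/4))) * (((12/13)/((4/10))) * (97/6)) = -1558.28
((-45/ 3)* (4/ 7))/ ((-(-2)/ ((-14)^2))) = -840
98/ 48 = 49/ 24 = 2.04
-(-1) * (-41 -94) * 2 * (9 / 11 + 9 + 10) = -58860 / 11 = -5350.91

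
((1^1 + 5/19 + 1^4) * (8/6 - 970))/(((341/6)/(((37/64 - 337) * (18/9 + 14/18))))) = 11210294575/310992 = 36046.89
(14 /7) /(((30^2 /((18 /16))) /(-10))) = -1 /40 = -0.02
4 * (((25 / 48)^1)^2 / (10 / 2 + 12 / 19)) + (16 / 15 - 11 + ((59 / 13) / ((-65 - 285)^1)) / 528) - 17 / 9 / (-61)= -913517217863 / 94082788800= -9.71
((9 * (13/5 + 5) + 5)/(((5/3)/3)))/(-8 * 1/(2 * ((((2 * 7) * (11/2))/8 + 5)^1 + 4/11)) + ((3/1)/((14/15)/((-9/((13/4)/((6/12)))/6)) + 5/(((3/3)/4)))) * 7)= 3128079726/24842975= 125.91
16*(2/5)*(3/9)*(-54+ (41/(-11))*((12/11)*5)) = -95936/605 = -158.57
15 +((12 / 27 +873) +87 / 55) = 440563 / 495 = 890.03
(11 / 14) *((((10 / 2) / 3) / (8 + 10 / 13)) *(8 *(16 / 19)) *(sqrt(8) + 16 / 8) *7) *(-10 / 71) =-457600 *sqrt(2) / 230679 - 457600 / 230679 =-4.79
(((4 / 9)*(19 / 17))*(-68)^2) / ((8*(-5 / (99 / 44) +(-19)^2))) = 2584 / 3229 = 0.80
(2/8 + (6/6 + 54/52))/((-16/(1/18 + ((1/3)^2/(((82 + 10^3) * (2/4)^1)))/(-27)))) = -1737995/218754432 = -0.01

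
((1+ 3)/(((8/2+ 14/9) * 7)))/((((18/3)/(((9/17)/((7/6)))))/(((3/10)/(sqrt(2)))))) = 243 * sqrt(2)/208250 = 0.00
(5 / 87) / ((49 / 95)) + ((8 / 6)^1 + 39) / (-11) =-5052 / 1421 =-3.56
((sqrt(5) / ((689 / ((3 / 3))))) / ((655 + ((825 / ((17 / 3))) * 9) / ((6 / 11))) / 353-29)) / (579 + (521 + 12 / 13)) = -6001 * sqrt(5) / 92584249284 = -0.00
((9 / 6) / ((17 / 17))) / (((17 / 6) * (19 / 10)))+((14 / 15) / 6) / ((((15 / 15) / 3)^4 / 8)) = 163242 / 1615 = 101.08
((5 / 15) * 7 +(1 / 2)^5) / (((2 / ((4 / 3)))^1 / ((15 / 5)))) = 227 / 48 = 4.73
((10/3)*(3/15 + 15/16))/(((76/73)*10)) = 6643/18240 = 0.36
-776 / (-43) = 776 / 43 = 18.05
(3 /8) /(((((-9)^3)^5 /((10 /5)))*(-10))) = 1 /2745215094595320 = 0.00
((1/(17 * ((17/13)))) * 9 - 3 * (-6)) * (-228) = -1212732/289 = -4196.30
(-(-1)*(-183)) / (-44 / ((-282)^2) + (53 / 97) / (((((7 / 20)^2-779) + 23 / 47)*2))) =1721447780347269 / 8506289633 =202373.52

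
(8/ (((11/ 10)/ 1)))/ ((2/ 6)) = 240/ 11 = 21.82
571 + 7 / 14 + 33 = 1209 / 2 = 604.50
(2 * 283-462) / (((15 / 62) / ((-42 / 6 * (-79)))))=3565744 / 15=237716.27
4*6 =24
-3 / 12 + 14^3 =10975 / 4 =2743.75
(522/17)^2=272484/289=942.85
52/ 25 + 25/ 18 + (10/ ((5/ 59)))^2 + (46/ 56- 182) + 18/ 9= 86614229/ 6300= 13748.29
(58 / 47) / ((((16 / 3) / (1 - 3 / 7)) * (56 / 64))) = 348 / 2303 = 0.15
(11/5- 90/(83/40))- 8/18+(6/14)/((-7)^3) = -373229848/8967735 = -41.62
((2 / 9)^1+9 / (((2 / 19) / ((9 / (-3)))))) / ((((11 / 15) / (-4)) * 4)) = 23065 / 66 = 349.47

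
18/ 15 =6/ 5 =1.20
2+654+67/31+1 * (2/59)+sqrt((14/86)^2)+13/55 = 2848805811/4325585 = 658.59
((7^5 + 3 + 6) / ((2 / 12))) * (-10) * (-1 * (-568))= -573089280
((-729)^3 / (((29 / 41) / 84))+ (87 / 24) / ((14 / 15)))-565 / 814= -60821644660846999 / 1321936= -46009522897.36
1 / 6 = 0.17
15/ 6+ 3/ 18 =8/ 3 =2.67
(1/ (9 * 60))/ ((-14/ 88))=-0.01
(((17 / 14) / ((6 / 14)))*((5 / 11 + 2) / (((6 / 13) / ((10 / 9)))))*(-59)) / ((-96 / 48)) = 65195 / 132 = 493.90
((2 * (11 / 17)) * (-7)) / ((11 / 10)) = -140 / 17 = -8.24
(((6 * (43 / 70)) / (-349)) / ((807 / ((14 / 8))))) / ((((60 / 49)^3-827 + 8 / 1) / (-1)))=-5058907 / 180511628576220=-0.00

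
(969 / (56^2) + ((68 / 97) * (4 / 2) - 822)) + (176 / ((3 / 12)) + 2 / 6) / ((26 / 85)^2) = 1034471743555 / 154225344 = 6707.53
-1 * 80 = -80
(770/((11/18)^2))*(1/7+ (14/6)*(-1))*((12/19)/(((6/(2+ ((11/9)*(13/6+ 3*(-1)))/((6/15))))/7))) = 379960/209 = 1817.99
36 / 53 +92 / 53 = 128 / 53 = 2.42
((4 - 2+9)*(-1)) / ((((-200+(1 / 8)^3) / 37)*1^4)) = 18944 / 9309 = 2.04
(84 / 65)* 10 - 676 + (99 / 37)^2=-11673367 / 17797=-655.92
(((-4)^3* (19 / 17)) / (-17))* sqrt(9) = 3648 / 289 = 12.62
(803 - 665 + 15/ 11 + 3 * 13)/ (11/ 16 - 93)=-31392/ 16247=-1.93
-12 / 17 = -0.71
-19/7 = -2.71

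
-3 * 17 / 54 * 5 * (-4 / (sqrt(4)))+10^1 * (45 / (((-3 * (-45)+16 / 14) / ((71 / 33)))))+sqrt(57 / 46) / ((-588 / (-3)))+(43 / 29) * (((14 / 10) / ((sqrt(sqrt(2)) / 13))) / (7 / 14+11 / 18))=sqrt(2622) / 9016+1562005 / 94347+35217 * 2^(3 / 4) / 2900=36.98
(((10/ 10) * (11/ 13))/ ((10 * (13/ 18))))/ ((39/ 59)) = 1947/ 10985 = 0.18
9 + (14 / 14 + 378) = 388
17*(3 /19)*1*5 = 255 /19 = 13.42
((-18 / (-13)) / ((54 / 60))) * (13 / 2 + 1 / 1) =150 / 13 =11.54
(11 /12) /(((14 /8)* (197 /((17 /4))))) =0.01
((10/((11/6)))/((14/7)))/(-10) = -3/11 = -0.27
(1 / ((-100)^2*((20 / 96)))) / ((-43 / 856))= -1284 / 134375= -0.01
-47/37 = -1.27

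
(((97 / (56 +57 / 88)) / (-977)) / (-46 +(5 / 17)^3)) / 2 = 20968684 / 1100079436185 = 0.00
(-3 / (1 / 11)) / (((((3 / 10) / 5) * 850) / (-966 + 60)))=9966 / 17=586.24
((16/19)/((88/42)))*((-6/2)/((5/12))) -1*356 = -358.89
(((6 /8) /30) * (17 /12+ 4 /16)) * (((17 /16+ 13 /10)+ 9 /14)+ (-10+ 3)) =-2237 /13440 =-0.17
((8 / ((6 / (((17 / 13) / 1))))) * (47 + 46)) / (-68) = -31 / 13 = -2.38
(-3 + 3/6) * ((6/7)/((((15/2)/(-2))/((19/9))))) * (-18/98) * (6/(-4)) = 114/343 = 0.33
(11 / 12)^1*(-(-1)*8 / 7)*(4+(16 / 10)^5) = 995896 / 65625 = 15.18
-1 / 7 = -0.14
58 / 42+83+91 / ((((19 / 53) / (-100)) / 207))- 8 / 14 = -2096524660 / 399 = -5254447.77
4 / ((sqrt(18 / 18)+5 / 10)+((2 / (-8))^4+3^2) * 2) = 512 / 2497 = 0.21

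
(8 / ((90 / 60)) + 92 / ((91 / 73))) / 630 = 10802 / 85995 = 0.13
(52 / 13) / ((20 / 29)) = 29 / 5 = 5.80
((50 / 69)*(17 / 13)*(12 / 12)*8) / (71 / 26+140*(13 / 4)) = 13600 / 821169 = 0.02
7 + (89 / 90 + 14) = 1979 / 90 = 21.99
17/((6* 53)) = 17/318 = 0.05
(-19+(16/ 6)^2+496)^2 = 234363.57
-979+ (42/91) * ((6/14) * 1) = -978.80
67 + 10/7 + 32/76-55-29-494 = -67717/133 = -509.15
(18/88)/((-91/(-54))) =243/2002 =0.12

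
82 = 82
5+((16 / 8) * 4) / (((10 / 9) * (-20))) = 116 / 25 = 4.64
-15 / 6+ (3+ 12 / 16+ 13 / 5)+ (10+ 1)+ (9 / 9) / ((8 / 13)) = 659 / 40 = 16.48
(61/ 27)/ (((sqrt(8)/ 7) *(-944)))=-427 *sqrt(2)/ 101952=-0.01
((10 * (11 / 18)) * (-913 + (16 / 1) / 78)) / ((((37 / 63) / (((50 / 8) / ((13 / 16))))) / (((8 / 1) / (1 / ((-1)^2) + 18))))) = -10964492000 / 356421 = -30762.76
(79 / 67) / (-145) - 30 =-291529 / 9715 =-30.01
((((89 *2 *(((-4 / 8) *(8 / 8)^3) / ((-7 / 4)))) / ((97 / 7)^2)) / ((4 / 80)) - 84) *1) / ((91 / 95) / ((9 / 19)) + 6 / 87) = -966373380 / 25677161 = -37.64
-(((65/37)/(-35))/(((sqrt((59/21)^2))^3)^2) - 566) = 883344894789761/1560679744717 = 566.00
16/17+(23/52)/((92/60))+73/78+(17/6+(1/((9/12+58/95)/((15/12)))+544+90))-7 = 289261079/457028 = 632.92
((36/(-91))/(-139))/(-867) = -12/3655561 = -0.00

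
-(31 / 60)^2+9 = 31439 / 3600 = 8.73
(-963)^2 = 927369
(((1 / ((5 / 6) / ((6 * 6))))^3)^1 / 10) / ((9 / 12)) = 10749.54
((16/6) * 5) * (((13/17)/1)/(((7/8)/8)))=33280/357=93.22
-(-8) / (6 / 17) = 68 / 3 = 22.67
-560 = -560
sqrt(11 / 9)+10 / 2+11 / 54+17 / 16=sqrt(11) / 3+2707 / 432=7.37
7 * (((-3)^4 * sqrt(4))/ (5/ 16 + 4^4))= 4.42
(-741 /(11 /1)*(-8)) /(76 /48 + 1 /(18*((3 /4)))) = 640224 /1969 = 325.15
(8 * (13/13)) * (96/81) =256/27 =9.48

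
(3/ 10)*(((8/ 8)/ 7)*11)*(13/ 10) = 429/ 700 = 0.61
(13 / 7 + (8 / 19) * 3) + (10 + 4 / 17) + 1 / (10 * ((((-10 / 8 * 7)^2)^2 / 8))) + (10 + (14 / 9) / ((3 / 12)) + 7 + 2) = 841446289268 / 21811584375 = 38.58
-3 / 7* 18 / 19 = -54 / 133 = -0.41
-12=-12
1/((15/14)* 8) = 7/60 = 0.12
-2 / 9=-0.22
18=18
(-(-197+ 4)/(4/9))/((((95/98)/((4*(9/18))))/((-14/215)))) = -1191582/20425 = -58.34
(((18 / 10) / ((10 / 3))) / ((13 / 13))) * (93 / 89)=2511 / 4450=0.56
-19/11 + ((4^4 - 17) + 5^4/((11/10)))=8860/11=805.45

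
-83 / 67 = -1.24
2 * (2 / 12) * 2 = 2 / 3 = 0.67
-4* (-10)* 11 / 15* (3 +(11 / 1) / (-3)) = -176 / 9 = -19.56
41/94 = 0.44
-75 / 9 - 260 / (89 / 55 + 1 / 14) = -633125 / 3903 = -162.21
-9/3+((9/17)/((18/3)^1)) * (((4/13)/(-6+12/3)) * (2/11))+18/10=-14616/12155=-1.20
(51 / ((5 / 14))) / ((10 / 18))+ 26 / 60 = 38621 / 150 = 257.47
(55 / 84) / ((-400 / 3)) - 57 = -127691 / 2240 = -57.00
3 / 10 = 0.30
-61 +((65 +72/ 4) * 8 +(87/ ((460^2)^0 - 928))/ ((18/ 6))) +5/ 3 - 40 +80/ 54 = 1574371/ 2781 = 566.12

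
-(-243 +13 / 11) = 2660 / 11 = 241.82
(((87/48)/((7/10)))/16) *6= 435/448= 0.97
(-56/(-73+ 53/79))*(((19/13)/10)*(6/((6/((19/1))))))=399266/185705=2.15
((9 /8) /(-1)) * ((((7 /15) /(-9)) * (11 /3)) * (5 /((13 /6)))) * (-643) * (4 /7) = -7073 /39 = -181.36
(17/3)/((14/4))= 34/21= 1.62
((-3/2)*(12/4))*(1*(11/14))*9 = -891/28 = -31.82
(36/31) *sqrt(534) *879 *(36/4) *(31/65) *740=42149808 *sqrt(534)/13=74924331.53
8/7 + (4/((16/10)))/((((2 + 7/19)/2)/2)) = 338/63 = 5.37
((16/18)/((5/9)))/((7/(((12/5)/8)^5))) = 243/437500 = 0.00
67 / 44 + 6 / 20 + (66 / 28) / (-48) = 21851 / 12320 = 1.77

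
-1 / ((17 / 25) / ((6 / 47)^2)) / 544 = -225 / 5107208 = -0.00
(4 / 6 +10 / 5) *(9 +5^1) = 112 / 3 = 37.33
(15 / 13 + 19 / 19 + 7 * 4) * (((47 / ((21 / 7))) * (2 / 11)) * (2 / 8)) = 9212 / 429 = 21.47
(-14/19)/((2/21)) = -147/19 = -7.74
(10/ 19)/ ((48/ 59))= 295/ 456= 0.65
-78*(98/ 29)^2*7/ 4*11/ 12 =-2403401/ 1682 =-1428.89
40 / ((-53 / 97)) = -3880 / 53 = -73.21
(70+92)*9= 1458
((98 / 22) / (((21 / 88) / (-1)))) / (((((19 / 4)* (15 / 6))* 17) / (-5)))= 448 / 969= 0.46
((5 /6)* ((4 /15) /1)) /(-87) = -2 /783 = -0.00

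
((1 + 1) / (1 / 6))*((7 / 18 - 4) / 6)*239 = -15535 / 9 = -1726.11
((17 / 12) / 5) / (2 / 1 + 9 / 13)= 221 / 2100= 0.11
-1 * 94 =-94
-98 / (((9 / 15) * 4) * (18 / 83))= -20335 / 108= -188.29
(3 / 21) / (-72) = -1 / 504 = -0.00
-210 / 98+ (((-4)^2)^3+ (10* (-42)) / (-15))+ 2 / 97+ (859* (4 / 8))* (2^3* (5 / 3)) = 20061485 / 2037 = 9848.54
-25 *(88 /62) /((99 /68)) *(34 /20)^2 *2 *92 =-3615968 /279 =-12960.46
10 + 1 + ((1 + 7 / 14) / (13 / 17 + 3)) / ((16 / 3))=22681 / 2048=11.07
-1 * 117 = -117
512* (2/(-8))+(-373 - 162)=-663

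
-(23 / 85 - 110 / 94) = 3594 / 3995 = 0.90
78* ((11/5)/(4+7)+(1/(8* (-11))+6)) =482.71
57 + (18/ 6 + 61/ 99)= 6001/ 99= 60.62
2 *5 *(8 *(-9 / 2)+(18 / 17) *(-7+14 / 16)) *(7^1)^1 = -101115 / 34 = -2973.97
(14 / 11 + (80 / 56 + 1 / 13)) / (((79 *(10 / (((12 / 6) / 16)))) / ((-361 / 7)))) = -0.02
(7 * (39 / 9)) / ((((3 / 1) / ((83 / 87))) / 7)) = 52871 / 783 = 67.52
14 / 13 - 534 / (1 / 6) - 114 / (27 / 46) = -397466 / 117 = -3397.15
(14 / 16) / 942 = 0.00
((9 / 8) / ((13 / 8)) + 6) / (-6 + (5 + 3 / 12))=-116 / 13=-8.92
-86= -86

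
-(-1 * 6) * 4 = 24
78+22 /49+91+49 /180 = 1496941 /8820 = 169.72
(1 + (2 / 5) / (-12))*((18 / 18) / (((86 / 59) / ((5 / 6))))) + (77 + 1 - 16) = 193663 / 3096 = 62.55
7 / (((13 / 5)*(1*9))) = 35 / 117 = 0.30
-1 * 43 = -43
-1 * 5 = -5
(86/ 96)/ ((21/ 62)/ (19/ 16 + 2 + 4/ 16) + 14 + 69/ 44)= 73315/ 1282164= 0.06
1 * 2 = 2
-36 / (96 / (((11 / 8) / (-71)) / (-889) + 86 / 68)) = -32569965 / 68673472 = -0.47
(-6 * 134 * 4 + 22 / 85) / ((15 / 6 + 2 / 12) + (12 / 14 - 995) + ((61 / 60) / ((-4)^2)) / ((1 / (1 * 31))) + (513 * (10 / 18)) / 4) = 367366272 / 104901611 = 3.50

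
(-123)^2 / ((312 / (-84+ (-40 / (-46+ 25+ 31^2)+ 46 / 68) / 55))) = -37226150121 / 9140560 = -4072.63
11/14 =0.79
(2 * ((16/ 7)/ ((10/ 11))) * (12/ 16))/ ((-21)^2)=44/ 5145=0.01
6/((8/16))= 12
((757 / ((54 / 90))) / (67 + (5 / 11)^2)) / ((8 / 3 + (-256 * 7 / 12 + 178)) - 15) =457985 / 398468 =1.15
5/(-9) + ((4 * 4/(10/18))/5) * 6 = 7651/225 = 34.00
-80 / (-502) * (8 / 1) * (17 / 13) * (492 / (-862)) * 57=-76279680 / 1406353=-54.24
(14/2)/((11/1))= 7/11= 0.64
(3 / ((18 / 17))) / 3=17 / 18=0.94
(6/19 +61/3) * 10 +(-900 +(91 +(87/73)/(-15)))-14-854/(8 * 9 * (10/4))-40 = -82554157/124830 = -661.33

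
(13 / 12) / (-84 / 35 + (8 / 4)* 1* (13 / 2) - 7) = 65 / 216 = 0.30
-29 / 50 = -0.58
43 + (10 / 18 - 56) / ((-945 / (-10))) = 72145 / 1701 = 42.41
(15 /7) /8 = 15 /56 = 0.27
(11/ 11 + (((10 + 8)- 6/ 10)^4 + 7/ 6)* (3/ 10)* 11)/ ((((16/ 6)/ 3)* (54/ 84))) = 26468293957/ 50000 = 529365.88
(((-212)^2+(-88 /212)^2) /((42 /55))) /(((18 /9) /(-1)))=-1735912475 /58989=-29427.73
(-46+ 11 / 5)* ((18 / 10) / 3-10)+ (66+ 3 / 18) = 71683 / 150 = 477.89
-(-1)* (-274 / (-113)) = 274 / 113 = 2.42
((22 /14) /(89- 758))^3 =-1331 /102700479987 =-0.00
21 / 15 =7 / 5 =1.40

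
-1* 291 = -291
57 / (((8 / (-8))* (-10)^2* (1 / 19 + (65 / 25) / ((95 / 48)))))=-1083 / 2596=-0.42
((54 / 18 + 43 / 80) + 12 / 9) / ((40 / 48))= 1169 / 200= 5.84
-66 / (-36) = 11 / 6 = 1.83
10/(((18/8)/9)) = 40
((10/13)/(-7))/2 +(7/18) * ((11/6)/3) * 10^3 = 1751345/7371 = 237.60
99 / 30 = 33 / 10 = 3.30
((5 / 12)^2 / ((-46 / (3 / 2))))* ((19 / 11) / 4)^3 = -171475 / 376172544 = -0.00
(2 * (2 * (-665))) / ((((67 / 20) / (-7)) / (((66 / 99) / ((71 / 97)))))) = 72245600 / 14271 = 5062.41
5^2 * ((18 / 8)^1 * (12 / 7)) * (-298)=-201150 / 7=-28735.71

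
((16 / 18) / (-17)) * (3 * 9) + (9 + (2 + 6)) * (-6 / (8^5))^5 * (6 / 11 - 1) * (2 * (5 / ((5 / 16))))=-9739880870918642902113 / 6899082283567372304384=-1.41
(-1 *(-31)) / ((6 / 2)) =31 / 3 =10.33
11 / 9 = 1.22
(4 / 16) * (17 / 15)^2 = 289 / 900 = 0.32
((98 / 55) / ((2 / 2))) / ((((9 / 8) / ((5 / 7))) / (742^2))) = 61663168 / 99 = 622860.28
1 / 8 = 0.12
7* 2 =14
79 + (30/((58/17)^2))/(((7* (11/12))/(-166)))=798143/64757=12.33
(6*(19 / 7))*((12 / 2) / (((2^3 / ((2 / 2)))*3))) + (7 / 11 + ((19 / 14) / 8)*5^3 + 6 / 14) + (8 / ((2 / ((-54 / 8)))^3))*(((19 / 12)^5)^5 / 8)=-7166839835937902505001415710238039 / 1910735378232879523924279296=-3750828.04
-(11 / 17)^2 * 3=-363 / 289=-1.26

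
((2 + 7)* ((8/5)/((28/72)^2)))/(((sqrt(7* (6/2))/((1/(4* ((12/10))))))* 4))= 81* sqrt(21)/343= 1.08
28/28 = 1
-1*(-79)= 79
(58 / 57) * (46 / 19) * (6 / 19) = 5336 / 6859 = 0.78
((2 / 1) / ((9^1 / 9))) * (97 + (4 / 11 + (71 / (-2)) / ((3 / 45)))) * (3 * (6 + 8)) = -402066 / 11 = -36551.45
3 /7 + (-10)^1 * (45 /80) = -291 /56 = -5.20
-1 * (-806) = 806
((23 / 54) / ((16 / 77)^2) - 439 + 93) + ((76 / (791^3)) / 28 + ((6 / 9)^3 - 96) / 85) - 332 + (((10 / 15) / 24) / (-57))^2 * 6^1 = -520686979467773981237 / 778002390343503360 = -669.26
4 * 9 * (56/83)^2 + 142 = 1091134/6889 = 158.39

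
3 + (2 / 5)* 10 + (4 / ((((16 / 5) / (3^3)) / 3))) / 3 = 163 / 4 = 40.75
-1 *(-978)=978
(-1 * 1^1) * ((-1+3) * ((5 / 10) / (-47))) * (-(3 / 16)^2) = -9 / 12032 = -0.00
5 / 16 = 0.31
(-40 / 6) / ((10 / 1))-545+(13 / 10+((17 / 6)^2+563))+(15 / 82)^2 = 2019311 / 75645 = 26.69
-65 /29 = -2.24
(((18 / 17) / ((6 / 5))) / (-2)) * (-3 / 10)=9 / 68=0.13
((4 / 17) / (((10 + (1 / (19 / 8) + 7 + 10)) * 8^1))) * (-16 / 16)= -19 / 17714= -0.00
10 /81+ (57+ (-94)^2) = 720343 /81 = 8893.12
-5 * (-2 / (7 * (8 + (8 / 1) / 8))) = 10 / 63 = 0.16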